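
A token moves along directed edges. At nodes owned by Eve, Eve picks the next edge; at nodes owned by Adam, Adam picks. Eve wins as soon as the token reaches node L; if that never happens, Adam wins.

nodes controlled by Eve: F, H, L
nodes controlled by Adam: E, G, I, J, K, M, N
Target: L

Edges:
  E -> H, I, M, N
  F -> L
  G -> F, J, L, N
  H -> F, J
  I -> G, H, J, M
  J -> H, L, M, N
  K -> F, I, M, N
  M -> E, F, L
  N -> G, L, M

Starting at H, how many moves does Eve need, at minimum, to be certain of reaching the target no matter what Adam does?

2

A0 = {L}
A1: add {F} — F (Eve) has F→L.
A2: add {H} — H (Eve) has H→F.
A3 = A2; e.g. E (Adam) can still go to I. Fixed point.
H enters the attractor at level 2, so Eve can force the target in 2 moves from there.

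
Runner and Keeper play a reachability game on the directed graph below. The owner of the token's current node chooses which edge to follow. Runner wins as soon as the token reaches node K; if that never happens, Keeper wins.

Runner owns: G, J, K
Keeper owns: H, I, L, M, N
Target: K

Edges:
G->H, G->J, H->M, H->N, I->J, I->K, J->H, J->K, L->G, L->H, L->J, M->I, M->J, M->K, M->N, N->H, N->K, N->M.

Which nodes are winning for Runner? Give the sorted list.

A0 = {K}
A1: add {J} — J (Runner) has J→K.
A2: add {G, I} — G (Runner) has G→J; I (Keeper): all of {J, K} already in.
A3 = A2; e.g. H (Keeper) can still go to M. Fixed point.
Runner's winning region = {G, I, J, K}.

G, I, J, K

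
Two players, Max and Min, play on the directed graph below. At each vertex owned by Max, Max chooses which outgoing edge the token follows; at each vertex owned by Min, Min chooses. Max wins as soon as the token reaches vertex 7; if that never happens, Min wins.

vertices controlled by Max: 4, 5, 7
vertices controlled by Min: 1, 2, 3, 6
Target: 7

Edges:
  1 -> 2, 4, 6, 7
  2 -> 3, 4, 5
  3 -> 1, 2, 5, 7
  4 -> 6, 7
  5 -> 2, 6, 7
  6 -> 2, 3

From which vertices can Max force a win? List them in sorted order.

A0 = {7}
A1: add {4, 5} — 4 (Max) has 4→7; 5 (Max) has 5→7.
A2 = A1; e.g. 1 (Min) can still go to 2. Fixed point.
Max's winning region = {4, 5, 7}.

4, 5, 7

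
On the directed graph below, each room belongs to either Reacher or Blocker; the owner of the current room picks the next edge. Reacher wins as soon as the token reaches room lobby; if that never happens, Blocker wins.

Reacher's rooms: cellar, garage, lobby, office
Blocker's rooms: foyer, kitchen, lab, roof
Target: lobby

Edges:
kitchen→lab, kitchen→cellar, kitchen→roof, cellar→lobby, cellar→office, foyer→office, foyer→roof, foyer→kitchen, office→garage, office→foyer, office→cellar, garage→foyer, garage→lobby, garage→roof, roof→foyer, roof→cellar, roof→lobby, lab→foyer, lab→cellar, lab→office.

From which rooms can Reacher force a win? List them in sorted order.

cellar, garage, lobby, office

A0 = {lobby}
A1: add {cellar, garage} — garage (Reacher) has garage→lobby; cellar (Reacher) has cellar→lobby.
A2: add {office} — office (Reacher) has office→garage.
A3 = A2; e.g. foyer (Blocker) can still go to roof. Fixed point.
Reacher's winning region = {cellar, garage, lobby, office}.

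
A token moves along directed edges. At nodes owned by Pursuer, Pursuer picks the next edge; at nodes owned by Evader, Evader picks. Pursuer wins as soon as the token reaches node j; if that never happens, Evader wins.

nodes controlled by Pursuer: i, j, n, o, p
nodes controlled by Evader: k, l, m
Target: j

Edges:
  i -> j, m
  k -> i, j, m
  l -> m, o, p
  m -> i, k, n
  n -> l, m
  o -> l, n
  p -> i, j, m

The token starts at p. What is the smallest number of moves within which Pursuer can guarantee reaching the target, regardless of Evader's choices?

A0 = {j}
A1: add {i, p} — i (Pursuer) has i→j; p (Pursuer) has p→j.
A2 = A1; e.g. k (Evader) can still go to m. Fixed point.
p enters the attractor at level 1, so Pursuer can force the target in 1 move from there.

1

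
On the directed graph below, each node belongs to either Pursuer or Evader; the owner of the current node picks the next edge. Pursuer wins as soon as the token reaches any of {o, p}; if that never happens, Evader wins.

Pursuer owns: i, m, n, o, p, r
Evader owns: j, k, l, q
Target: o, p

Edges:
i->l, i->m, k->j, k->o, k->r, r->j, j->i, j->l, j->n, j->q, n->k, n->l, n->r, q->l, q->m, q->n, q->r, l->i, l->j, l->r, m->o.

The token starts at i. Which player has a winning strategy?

Pursuer

A0 = {o, p}
A1: add {m} — m (Pursuer) has m→o.
A2: add {i} — i (Pursuer) has i→m.
A3 = A2; e.g. j (Evader) can still go to l. Fixed point.
i ∈ A2, so Pursuer can force the target.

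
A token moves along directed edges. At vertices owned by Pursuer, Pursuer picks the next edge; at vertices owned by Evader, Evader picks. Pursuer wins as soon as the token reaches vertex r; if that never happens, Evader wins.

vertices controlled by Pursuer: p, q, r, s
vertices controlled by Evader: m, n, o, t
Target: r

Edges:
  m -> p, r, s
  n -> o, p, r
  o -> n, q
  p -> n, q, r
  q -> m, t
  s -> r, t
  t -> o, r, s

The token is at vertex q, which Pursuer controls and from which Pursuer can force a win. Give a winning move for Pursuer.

A0 = {r}
A1: add {p, s} — p (Pursuer) has p→r; s (Pursuer) has s→r.
A2: add {m} — m (Evader): all of {p, r, s} already in.
A3: add {q} — q (Pursuer) has q→m.
A4 = A3; e.g. n (Evader) can still go to o. Fixed point.
From q, successor m is in the attractor (rank 2); the other successor t is not.

m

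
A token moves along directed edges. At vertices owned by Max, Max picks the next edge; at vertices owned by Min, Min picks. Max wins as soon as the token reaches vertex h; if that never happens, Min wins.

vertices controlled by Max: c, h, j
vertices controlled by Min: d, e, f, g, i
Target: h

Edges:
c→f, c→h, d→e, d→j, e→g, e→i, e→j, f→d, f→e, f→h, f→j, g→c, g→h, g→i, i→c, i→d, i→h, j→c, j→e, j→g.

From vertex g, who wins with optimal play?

Min

A0 = {h}
A1: add {c} — c (Max) has c→h.
A2: add {j} — j (Max) has j→c.
A3 = A2; e.g. d (Min) can still go to e. Fixed point.
g never enters the attractor, so Min can avoid the target forever.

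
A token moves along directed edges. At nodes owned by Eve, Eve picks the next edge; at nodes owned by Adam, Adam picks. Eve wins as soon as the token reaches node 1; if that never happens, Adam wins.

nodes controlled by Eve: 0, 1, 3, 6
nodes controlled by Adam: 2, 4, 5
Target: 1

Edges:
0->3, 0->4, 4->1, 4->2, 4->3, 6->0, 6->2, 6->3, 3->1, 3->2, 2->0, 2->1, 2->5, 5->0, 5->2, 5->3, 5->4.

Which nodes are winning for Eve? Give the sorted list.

A0 = {1}
A1: add {3} — 3 (Eve) has 3→1.
A2: add {0, 6} — 0 (Eve) has 0→3; 6 (Eve) has 6→3.
A3 = A2; e.g. 2 (Adam) can still go to 5. Fixed point.
Eve's winning region = {0, 1, 3, 6}.

0, 1, 3, 6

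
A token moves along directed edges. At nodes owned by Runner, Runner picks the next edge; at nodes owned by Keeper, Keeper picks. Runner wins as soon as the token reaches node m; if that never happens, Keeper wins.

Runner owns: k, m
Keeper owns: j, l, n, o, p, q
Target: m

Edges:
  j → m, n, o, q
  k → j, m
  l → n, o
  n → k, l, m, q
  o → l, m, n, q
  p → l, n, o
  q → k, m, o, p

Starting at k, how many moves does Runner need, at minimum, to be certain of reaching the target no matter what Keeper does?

1

A0 = {m}
A1: add {k} — k (Runner) has k→m.
A2 = A1; e.g. j (Keeper) can still go to n. Fixed point.
k enters the attractor at level 1, so Runner can force the target in 1 move from there.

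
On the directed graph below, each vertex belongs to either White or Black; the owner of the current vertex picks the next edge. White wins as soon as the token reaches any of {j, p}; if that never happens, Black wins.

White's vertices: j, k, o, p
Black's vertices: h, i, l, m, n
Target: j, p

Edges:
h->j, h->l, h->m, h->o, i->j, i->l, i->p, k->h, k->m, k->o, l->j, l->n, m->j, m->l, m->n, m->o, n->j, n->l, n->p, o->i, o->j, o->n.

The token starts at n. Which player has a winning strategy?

Black

A0 = {j, p}
A1: add {o} — o (White) has o→j.
A2: add {k} — k (White) has k→o.
A3 = A2; e.g. h (Black) can still go to l. Fixed point.
n never enters the attractor, so Black can avoid the target forever.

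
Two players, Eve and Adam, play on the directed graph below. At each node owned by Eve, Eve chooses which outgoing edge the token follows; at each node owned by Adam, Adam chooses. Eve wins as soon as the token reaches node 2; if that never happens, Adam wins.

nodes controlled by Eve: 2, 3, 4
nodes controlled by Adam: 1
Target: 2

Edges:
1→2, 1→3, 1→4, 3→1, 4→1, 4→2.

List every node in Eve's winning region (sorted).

A0 = {2}
A1: add {4} — 4 (Eve) has 4→2.
A2 = A1; e.g. 1 (Adam) can still go to 3. Fixed point.
Eve's winning region = {2, 4}.

2, 4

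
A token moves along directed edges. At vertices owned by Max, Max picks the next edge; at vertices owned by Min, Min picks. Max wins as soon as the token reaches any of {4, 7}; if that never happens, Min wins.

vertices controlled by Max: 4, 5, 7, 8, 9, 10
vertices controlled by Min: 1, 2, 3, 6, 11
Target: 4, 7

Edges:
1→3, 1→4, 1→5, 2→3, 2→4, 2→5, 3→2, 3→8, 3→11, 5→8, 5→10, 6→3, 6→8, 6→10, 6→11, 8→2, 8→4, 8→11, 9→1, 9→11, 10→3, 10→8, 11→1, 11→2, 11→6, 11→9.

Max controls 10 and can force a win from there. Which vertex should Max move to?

8

A0 = {4, 7}
A1: add {8} — 8 (Max) has 8→4.
A2: add {5, 10} — 5 (Max) has 5→8; 10 (Max) has 10→8.
A3 = A2; e.g. 1 (Min) can still go to 3. Fixed point.
From 10, successor 8 is in the attractor (rank 1); the other successor 3 is not.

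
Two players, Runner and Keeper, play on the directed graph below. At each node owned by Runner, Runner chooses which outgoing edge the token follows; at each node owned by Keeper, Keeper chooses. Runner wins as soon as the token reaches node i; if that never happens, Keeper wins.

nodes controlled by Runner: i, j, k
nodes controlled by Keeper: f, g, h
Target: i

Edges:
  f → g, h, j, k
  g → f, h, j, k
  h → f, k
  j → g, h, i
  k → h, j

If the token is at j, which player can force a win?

A0 = {i}
A1: add {j} — j (Runner) has j→i.
j ∈ A1, so Runner can force the target.

Runner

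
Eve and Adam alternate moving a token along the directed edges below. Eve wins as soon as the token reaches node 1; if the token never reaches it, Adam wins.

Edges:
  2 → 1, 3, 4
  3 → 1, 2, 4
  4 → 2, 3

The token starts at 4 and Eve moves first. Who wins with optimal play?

Track states (vertex, player-to-move).
A0 = {(1,Eve), (1,Adam)}
A1: add {(2,Eve), (3,Eve)}.
A2: add {(4,Adam)}.
A3 = A2; e.g. (2,Adam) stays out. (4,Eve) never enters ⇒ Adam avoids the target.

Adam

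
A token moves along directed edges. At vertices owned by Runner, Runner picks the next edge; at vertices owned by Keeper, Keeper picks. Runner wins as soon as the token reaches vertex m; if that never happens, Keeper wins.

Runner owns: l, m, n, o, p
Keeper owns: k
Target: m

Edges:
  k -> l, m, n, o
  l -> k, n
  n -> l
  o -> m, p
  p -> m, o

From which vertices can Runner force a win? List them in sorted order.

m, o, p

A0 = {m}
A1: add {o, p} — o (Runner) has o→m; p (Runner) has p→m.
A2 = A1; e.g. k (Keeper) can still go to l. Fixed point.
Runner's winning region = {m, o, p}.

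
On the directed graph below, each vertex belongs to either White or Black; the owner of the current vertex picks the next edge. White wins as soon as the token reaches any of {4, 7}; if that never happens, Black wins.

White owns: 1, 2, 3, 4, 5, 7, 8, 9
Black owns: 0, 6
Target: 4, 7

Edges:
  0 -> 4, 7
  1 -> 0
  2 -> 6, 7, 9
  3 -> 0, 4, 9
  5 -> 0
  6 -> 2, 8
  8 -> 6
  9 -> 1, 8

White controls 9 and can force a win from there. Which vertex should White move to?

1

A0 = {4, 7}
A1: add {0, 2, 3} — 0 (Black): all of {4, 7} already in; 2 (White) has 2→7; 3 (White) has 3→4.
A2: add {1, 5} — 1 (White) has 1→0; 5 (White) has 5→0.
A3: add {9} — 9 (White) has 9→1.
A4 = A3; e.g. 6 (Black) can still go to 8. Fixed point.
From 9, successor 1 is in the attractor (rank 2); the other successor 8 is not.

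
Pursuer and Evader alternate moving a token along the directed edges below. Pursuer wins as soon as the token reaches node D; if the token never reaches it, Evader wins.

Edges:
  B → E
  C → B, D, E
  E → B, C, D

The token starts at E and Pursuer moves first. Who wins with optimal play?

Pursuer

Track states (vertex, player-to-move).
A0 = {(D,Pursuer), (D,Evader)}
A1: add {(C,Pursuer), (E,Pursuer)}.
(E,Pursuer) ∈ A1 ⇒ Pursuer forces the target.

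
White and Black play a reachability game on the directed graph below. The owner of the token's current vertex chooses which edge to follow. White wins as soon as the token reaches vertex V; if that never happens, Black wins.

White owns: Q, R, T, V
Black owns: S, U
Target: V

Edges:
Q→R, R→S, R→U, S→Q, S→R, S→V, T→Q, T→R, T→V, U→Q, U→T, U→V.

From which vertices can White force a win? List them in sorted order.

A0 = {V}
A1: add {T} — T (White) has T→V.
A2 = A1; e.g. Q (White) has no edge into A1. Fixed point.
White's winning region = {T, V}.

T, V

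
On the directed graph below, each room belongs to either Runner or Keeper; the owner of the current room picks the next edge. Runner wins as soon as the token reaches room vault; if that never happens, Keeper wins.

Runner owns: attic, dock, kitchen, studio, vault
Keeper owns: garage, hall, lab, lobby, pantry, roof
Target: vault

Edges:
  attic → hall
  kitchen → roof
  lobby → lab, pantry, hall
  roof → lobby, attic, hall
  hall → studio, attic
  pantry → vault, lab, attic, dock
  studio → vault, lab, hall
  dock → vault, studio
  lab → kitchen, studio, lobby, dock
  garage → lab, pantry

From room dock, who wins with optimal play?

Runner

A0 = {vault}
A1: add {dock, studio} — studio (Runner) has studio→vault; dock (Runner) has dock→vault.
A2 = A1; e.g. kitchen (Runner) has no edge into A1. Fixed point.
dock ∈ A1, so Runner can force the target.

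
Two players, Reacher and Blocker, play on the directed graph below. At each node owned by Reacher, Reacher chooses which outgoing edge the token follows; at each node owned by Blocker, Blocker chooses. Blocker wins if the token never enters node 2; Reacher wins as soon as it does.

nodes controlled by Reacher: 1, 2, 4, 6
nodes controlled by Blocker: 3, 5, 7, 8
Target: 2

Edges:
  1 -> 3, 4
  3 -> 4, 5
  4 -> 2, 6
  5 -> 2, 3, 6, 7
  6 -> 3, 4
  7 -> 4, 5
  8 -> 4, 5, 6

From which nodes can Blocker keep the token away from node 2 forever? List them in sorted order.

3, 5, 7, 8

A0 = {2}
A1: add {4} — 4 (Reacher) has 4→2.
A2: add {1, 6} — 1 (Reacher) has 1→4; 6 (Reacher) has 6→4.
A3 = A2; e.g. 3 (Blocker) can still go to 5. Fixed point.
Reacher's attractor = {1, 2, 4, 6}; Blocker avoids the target exactly from the complement.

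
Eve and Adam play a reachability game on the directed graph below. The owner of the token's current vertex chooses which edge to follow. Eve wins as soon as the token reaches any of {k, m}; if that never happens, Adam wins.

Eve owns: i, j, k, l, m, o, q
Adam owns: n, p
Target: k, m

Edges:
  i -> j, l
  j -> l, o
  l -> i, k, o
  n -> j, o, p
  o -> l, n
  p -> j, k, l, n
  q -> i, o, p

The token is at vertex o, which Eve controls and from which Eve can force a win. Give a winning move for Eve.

A0 = {k, m}
A1: add {l} — l (Eve) has l→k.
A2: add {i, j, o} — i (Eve) has i→l; j (Eve) has j→l; o (Eve) has o→l.
A3: add {q} — q (Eve) has q→i.
A4 = A3; e.g. n (Adam) can still go to p. Fixed point.
From o, successor l is in the attractor (rank 1); the other successor n is not.

l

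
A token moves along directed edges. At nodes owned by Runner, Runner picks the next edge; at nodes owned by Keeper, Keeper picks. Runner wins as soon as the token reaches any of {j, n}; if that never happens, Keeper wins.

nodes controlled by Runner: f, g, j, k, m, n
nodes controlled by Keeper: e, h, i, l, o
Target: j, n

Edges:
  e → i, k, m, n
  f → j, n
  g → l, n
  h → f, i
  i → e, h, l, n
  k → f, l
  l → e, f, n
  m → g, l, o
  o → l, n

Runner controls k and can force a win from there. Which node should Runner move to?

A0 = {j, n}
A1: add {f, g} — f (Runner) has f→j; g (Runner) has g→n.
A2: add {k, m} — k (Runner) has k→f; m (Runner) has m→g.
A3 = A2; e.g. e (Keeper) can still go to i. Fixed point.
From k, successor f is in the attractor (rank 1); the other successor l is not.

f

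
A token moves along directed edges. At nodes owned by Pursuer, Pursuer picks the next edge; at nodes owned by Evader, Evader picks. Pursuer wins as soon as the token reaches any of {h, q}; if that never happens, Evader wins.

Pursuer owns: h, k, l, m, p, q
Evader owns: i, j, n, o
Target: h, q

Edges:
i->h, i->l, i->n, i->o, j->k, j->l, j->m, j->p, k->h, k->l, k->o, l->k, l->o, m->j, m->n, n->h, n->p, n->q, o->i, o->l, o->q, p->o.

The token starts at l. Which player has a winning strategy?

Pursuer

A0 = {h, q}
A1: add {k} — k (Pursuer) has k→h.
A2: add {l} — l (Pursuer) has l→k.
A3 = A2; e.g. i (Evader) can still go to n. Fixed point.
l ∈ A2, so Pursuer can force the target.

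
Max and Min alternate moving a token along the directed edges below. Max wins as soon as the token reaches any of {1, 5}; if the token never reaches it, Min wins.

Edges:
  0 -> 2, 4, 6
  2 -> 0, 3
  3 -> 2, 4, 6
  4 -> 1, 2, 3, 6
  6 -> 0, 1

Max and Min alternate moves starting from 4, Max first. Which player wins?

Track states (vertex, player-to-move).
A0 = {(1,Max), (1,Min), (5,Max), (5,Min)}
A1: add {(4,Max), (6,Max)}.
(4,Max) ∈ A1 ⇒ Max forces the target.

Max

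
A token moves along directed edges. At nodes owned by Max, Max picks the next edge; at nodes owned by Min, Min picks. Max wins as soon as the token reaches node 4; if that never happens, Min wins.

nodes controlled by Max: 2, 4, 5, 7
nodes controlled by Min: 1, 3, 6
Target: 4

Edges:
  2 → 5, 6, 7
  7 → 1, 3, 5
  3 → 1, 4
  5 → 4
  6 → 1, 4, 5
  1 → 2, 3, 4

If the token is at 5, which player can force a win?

Max

A0 = {4}
A1: add {5} — 5 (Max) has 5→4.
5 ∈ A1, so Max can force the target.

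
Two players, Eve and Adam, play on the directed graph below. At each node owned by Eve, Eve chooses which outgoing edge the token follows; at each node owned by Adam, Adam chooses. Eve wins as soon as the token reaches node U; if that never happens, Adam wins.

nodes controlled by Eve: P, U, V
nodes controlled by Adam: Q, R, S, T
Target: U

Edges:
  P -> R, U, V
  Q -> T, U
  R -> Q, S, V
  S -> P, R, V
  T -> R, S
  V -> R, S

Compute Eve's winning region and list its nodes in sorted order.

P, U

A0 = {U}
A1: add {P} — P (Eve) has P→U.
A2 = A1; e.g. Q (Adam) can still go to T. Fixed point.
Eve's winning region = {P, U}.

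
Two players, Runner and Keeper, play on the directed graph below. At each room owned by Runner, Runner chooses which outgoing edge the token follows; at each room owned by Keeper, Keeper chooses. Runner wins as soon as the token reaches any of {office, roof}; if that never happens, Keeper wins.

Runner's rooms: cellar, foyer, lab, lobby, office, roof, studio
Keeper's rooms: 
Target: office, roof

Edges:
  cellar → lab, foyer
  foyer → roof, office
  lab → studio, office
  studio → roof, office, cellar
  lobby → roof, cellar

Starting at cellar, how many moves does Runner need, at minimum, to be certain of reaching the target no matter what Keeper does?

2

A0 = {office, roof}
A1: add {foyer, lab, lobby, studio} — lobby (Runner) has lobby→roof; lab (Runner) has lab→office; foyer (Runner) has foyer→roof; studio (Runner) has studio→roof.
A2: add {cellar} — cellar (Runner) has cellar→lab.
A2 = all vertices. Fixed point.
cellar enters the attractor at level 2, so Runner can force the target in 2 moves from there.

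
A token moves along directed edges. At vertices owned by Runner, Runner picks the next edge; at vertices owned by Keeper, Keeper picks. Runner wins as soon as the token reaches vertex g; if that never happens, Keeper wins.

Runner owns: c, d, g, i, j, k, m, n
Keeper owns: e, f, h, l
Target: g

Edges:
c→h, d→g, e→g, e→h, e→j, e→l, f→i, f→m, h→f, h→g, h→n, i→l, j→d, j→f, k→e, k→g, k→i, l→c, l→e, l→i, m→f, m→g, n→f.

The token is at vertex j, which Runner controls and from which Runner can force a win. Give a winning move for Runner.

d

A0 = {g}
A1: add {d, k, m} — d (Runner) has d→g; k (Runner) has k→g; m (Runner) has m→g.
A2: add {j} — j (Runner) has j→d.
A3 = A2; e.g. c (Runner) has no edge into A2. Fixed point.
From j, successor d is in the attractor (rank 1); the other successor f is not.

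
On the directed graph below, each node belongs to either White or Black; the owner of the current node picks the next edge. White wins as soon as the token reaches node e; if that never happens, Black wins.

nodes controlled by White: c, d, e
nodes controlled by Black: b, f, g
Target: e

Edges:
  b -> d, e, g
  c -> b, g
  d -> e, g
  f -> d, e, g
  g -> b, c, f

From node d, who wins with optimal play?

White

A0 = {e}
A1: add {d} — d (White) has d→e.
A2 = A1; e.g. b (Black) can still go to g. Fixed point.
d ∈ A1, so White can force the target.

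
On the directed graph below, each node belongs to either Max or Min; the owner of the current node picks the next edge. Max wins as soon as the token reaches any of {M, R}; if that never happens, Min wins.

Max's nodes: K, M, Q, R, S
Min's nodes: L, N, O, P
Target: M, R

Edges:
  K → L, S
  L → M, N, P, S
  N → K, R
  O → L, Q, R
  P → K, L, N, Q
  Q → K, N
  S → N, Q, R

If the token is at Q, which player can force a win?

Max

A0 = {M, R}
A1: add {S} — S (Max) has S→R.
A2: add {K} — K (Max) has K→S.
A3: add {N, Q} — N (Min): all of {K, R} already in; Q (Max) has Q→K.
A4 = A3; e.g. L (Min) can still go to P. Fixed point.
Q ∈ A3, so Max can force the target.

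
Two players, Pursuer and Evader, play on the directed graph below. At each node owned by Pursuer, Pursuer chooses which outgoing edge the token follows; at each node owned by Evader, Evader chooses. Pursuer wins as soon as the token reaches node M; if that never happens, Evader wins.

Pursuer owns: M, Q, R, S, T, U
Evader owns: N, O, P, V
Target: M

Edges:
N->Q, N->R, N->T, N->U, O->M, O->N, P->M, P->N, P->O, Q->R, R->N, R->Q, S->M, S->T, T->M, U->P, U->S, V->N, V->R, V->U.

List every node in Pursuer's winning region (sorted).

M, S, T, U

A0 = {M}
A1: add {S, T} — S (Pursuer) has S→M; T (Pursuer) has T→M.
A2: add {U} — U (Pursuer) has U→S.
A3 = A2; e.g. N (Evader) can still go to Q. Fixed point.
Pursuer's winning region = {M, S, T, U}.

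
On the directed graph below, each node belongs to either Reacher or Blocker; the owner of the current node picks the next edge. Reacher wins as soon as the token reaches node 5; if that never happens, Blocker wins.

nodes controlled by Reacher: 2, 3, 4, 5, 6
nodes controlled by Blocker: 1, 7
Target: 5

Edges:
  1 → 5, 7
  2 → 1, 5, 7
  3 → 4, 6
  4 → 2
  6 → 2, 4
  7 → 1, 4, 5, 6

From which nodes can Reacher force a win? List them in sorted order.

2, 3, 4, 5, 6

A0 = {5}
A1: add {2} — 2 (Reacher) has 2→5.
A2: add {4, 6} — 4 (Reacher) has 4→2; 6 (Reacher) has 6→2.
A3: add {3} — 3 (Reacher) has 3→4.
A4 = A3; e.g. 1 (Blocker) can still go to 7. Fixed point.
Reacher's winning region = {2, 3, 4, 5, 6}.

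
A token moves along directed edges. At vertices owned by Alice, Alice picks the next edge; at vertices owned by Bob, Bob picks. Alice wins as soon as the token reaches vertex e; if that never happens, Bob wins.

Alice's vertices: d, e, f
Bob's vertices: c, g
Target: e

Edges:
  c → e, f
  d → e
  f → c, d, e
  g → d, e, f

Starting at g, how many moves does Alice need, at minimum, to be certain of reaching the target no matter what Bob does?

A0 = {e}
A1: add {d, f} — d (Alice) has d→e; f (Alice) has f→e.
A2: add {c, g} — c (Bob): all of {e, f} already in; g (Bob): all of {d, e, f} already in.
A2 = all vertices. Fixed point.
g enters the attractor at level 2, so Alice can force the target in 2 moves from there.

2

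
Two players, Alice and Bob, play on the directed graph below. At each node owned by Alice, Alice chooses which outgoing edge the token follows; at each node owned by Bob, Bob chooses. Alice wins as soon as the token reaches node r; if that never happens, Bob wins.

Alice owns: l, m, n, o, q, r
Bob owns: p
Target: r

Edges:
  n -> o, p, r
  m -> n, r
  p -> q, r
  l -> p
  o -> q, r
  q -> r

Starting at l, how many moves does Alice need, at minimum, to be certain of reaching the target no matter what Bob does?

3

A0 = {r}
A1: add {m, n, o, q} — m (Alice) has m→r; n (Alice) has n→r; o (Alice) has o→r; q (Alice) has q→r.
A2: add {p} — p (Bob): all of {q, r} already in.
A3: add {l} — l (Alice) has l→p.
A3 = all vertices. Fixed point.
l enters the attractor at level 3, so Alice can force the target in 3 moves from there.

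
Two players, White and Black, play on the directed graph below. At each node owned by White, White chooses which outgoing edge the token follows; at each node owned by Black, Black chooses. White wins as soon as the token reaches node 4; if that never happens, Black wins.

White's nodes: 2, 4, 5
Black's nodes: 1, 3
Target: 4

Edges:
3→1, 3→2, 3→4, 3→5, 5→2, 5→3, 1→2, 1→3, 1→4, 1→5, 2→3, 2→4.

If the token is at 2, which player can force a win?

A0 = {4}
A1: add {2} — 2 (White) has 2→4.
2 ∈ A1, so White can force the target.

White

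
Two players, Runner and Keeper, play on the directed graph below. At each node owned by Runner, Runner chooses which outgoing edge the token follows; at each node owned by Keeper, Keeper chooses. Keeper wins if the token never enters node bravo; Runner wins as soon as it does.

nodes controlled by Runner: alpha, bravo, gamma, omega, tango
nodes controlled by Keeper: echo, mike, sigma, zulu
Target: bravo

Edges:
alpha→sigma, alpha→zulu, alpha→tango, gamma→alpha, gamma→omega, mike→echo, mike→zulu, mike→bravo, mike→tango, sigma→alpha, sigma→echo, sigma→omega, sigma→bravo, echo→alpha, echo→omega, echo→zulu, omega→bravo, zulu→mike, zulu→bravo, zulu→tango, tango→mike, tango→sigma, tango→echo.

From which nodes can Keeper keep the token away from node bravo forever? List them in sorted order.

alpha, echo, mike, sigma, tango, zulu

A0 = {bravo}
A1: add {omega} — omega (Runner) has omega→bravo.
A2: add {gamma} — gamma (Runner) has gamma→omega.
A3 = A2; e.g. alpha (Runner) has no edge into A2. Fixed point.
Runner's attractor = {bravo, gamma, omega}; Keeper avoids the target exactly from the complement.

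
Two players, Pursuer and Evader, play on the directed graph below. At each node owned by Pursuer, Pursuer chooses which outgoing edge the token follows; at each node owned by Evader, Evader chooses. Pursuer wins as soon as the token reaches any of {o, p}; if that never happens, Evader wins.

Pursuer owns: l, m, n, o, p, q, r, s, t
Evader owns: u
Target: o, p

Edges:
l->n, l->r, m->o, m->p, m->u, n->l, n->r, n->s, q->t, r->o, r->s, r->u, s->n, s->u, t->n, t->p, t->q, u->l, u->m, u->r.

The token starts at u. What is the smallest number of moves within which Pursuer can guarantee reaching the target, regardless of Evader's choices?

A0 = {o, p}
A1: add {m, r, t} — m (Pursuer) has m→o; r (Pursuer) has r→o; t (Pursuer) has t→p.
A2: add {l, n, q} — l (Pursuer) has l→r; n (Pursuer) has n→r; q (Pursuer) has q→t.
A3: add {s, u} — s (Pursuer) has s→n; u (Evader): all of {l, m, r} already in.
A3 = all vertices. Fixed point.
u enters the attractor at level 3, so Pursuer can force the target in 3 moves from there.

3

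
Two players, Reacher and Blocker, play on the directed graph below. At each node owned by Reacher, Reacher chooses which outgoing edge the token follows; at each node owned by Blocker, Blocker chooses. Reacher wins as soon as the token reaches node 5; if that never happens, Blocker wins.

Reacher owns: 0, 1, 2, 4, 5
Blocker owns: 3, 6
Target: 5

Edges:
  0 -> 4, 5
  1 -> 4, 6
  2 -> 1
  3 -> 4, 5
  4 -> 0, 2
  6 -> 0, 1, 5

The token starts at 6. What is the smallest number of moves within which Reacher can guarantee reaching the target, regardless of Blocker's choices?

A0 = {5}
A1: add {0} — 0 (Reacher) has 0→5.
A2: add {4} — 4 (Reacher) has 4→0.
A3: add {1, 3} — 1 (Reacher) has 1→4; 3 (Blocker): all of {4, 5} already in.
A4: add {2, 6} — 2 (Reacher) has 2→1; 6 (Blocker): all of {0, 1, 5} already in.
A4 = all vertices. Fixed point.
6 enters the attractor at level 4, so Reacher can force the target in 4 moves from there.

4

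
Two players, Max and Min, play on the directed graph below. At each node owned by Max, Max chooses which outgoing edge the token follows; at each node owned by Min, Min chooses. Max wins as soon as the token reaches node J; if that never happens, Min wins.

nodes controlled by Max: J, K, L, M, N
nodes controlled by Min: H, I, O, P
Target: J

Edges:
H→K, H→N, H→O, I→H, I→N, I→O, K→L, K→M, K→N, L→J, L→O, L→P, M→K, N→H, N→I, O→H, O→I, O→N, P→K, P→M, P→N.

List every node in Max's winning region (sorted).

A0 = {J}
A1: add {L} — L (Max) has L→J.
A2: add {K} — K (Max) has K→L.
A3: add {M} — M (Max) has M→K.
A4 = A3; e.g. H (Min) can still go to N. Fixed point.
Max's winning region = {J, K, L, M}.

J, K, L, M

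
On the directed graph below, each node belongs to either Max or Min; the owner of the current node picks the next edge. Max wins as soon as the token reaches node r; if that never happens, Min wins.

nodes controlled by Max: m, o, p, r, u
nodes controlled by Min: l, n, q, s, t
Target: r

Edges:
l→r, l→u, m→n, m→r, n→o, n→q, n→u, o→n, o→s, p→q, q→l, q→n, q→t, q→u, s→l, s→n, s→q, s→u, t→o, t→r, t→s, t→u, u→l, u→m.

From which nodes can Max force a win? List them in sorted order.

l, m, r, u

A0 = {r}
A1: add {m} — m (Max) has m→r.
A2: add {u} — u (Max) has u→m.
A3: add {l} — l (Min): all of {r, u} already in.
A4 = A3; e.g. n (Min) can still go to o. Fixed point.
Max's winning region = {l, m, r, u}.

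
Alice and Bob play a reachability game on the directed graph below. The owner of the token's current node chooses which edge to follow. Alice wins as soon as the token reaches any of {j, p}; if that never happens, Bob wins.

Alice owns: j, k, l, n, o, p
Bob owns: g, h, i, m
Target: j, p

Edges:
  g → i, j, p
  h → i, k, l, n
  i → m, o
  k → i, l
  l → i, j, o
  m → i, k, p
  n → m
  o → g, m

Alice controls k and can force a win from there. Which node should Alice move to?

A0 = {j, p}
A1: add {l} — l (Alice) has l→j.
A2: add {k} — k (Alice) has k→l.
A3 = A2; e.g. g (Bob) can still go to i. Fixed point.
From k, successor l is in the attractor (rank 1); the other successor i is not.

l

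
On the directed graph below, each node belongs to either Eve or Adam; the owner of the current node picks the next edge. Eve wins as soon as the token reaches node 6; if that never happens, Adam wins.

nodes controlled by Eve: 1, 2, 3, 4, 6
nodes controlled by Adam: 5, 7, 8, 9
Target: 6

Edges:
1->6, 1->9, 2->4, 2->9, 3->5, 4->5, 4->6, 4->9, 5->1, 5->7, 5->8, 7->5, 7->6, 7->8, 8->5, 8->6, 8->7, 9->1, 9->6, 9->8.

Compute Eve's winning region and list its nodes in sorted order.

A0 = {6}
A1: add {1, 4} — 1 (Eve) has 1→6; 4 (Eve) has 4→6.
A2: add {2} — 2 (Eve) has 2→4.
A3 = A2; e.g. 3 (Eve) has no edge into A2. Fixed point.
Eve's winning region = {1, 2, 4, 6}.

1, 2, 4, 6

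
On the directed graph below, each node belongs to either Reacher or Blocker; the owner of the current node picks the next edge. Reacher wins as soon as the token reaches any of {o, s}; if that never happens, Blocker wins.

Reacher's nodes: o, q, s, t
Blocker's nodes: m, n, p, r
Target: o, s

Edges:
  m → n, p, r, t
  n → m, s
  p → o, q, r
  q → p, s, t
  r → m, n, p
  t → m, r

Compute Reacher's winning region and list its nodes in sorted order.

A0 = {o, s}
A1: add {q} — q (Reacher) has q→s.
A2 = A1; e.g. m (Blocker) can still go to n. Fixed point.
Reacher's winning region = {o, q, s}.

o, q, s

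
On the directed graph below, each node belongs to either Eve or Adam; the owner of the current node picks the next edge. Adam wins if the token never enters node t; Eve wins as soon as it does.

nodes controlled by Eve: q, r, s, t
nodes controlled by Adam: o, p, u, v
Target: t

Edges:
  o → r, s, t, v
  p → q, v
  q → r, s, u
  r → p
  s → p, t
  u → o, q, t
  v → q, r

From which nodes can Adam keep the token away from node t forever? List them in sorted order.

A0 = {t}
A1: add {s} — s (Eve) has s→t.
A2: add {q} — q (Eve) has q→s.
A3 = A2; e.g. o (Adam) can still go to r. Fixed point.
Eve's attractor = {q, s, t}; Adam avoids the target exactly from the complement.

o, p, r, u, v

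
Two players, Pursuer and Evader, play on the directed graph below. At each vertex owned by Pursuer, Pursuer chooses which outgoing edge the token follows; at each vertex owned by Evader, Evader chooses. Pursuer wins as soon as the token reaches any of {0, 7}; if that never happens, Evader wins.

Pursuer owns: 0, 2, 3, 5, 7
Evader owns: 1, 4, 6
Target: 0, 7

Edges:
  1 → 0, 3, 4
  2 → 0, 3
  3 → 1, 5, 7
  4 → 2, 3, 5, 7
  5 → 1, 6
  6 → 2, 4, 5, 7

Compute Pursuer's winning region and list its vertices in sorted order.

0, 2, 3, 7

A0 = {0, 7}
A1: add {2, 3} — 2 (Pursuer) has 2→0; 3 (Pursuer) has 3→7.
A2 = A1; e.g. 1 (Evader) can still go to 4. Fixed point.
Pursuer's winning region = {0, 2, 3, 7}.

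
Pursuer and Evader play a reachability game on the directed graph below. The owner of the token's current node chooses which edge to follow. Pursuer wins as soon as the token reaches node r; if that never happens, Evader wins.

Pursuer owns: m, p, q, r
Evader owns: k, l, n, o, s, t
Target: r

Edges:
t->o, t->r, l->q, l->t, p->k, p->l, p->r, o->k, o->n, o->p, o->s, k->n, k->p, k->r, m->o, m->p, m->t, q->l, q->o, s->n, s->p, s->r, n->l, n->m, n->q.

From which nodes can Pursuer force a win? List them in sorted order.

A0 = {r}
A1: add {p} — p (Pursuer) has p→r.
A2: add {m} — m (Pursuer) has m→p.
A3 = A2; e.g. k (Evader) can still go to n. Fixed point.
Pursuer's winning region = {m, p, r}.

m, p, r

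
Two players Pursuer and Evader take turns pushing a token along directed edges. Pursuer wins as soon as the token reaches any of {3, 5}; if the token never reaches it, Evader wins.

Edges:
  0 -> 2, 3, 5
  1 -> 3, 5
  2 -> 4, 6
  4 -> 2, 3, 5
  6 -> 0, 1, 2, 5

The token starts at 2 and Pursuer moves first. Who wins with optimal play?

Track states (vertex, player-to-move).
A0 = {(3,Pursuer), (3,Evader), (5,Pursuer), (5,Evader)}
A1: add {(0,Pursuer), (1,Pursuer), (1,Evader), (4,Pursuer), (6,Pursuer)}.
A2: add {(2,Evader)}.
A3 = A2; e.g. (0,Evader) stays out. (2,Pursuer) never enters ⇒ Evader avoids the target.

Evader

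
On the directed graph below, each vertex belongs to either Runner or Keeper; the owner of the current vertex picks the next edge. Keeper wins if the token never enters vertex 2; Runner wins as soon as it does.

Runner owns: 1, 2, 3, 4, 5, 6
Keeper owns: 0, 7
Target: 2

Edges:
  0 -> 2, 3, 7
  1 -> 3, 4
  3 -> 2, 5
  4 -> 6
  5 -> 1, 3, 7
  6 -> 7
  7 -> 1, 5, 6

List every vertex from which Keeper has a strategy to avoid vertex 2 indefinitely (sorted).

A0 = {2}
A1: add {3} — 3 (Runner) has 3→2.
A2: add {1, 5} — 1 (Runner) has 1→3; 5 (Runner) has 5→3.
A3 = A2; e.g. 0 (Keeper) can still go to 7. Fixed point.
Runner's attractor = {1, 2, 3, 5}; Keeper avoids the target exactly from the complement.

0, 4, 6, 7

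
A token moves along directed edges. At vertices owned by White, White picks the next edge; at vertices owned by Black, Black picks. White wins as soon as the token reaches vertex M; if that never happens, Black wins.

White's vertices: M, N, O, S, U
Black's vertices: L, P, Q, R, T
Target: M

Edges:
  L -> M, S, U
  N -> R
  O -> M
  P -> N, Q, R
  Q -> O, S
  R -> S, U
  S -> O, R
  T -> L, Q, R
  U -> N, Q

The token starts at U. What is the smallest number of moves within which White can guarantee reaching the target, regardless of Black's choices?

A0 = {M}
A1: add {O} — O (White) has O→M.
A2: add {S} — S (White) has S→O.
A3: add {Q} — Q (Black): all of {O, S} already in.
A4: add {U} — U (White) has U→Q.
U enters the attractor at level 4, so White can force the target in 4 moves from there.

4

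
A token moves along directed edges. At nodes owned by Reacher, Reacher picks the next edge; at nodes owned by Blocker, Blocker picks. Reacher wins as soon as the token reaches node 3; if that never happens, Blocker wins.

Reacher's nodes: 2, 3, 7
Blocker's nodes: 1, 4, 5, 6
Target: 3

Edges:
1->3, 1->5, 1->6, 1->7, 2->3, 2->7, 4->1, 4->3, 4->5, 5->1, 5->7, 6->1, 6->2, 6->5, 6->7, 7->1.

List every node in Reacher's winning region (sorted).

A0 = {3}
A1: add {2} — 2 (Reacher) has 2→3.
A2 = A1; e.g. 1 (Blocker) can still go to 5. Fixed point.
Reacher's winning region = {2, 3}.

2, 3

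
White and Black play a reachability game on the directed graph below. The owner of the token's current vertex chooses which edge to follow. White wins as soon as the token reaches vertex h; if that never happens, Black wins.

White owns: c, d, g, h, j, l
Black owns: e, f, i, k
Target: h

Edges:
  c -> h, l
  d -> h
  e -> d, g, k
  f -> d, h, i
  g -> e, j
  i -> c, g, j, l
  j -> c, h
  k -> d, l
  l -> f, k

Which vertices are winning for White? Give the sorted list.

c, d, g, h, j

A0 = {h}
A1: add {c, d, j} — c (White) has c→h; d (White) has d→h; j (White) has j→h.
A2: add {g} — g (White) has g→j.
A3 = A2; e.g. e (Black) can still go to k. Fixed point.
White's winning region = {c, d, g, h, j}.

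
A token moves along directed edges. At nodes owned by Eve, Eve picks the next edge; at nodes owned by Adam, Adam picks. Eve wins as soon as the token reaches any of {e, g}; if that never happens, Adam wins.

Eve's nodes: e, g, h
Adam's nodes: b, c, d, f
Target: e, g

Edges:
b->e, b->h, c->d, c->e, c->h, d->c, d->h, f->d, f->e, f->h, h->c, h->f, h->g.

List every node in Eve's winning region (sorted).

b, e, g, h

A0 = {e, g}
A1: add {h} — h (Eve) has h→g.
A2: add {b} — b (Adam): all of {e, h} already in.
A3 = A2; e.g. c (Adam) can still go to d. Fixed point.
Eve's winning region = {b, e, g, h}.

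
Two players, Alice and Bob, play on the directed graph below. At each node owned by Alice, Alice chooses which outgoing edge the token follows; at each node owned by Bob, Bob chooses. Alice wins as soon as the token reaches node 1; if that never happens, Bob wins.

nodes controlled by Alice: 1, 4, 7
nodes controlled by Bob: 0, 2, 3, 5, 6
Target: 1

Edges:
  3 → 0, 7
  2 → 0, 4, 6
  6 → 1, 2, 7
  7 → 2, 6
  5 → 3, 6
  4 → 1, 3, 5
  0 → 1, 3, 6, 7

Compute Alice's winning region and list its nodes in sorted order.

A0 = {1}
A1: add {4} — 4 (Alice) has 4→1.
A2 = A1; e.g. 0 (Bob) can still go to 3. Fixed point.
Alice's winning region = {1, 4}.

1, 4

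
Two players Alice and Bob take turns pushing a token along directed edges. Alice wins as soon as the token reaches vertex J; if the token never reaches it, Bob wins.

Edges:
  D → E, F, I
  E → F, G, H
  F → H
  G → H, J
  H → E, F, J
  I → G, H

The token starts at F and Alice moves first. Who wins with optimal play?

Track states (vertex, player-to-move).
A0 = {(J,Alice), (J,Bob)}
A1: add {(G,Alice), (H,Alice)}.
A2: add {(F,Bob), (G,Bob), (I,Bob)}.
A3: add {(D,Alice), (E,Alice), (I,Alice)}.
A4 = A3; e.g. (D,Bob) stays out. (F,Alice) never enters ⇒ Bob avoids the target.

Bob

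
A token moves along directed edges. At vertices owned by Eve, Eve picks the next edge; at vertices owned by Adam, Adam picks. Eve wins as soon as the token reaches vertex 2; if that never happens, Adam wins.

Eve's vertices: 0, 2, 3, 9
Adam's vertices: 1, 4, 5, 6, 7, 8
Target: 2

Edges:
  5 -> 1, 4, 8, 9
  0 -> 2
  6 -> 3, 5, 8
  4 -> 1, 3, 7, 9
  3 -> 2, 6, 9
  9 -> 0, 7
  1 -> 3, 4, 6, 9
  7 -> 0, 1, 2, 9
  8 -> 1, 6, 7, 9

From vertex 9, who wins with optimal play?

A0 = {2}
A1: add {0, 3} — 0 (Eve) has 0→2; 3 (Eve) has 3→2.
A2: add {9} — 9 (Eve) has 9→0.
A3 = A2; e.g. 1 (Adam) can still go to 4. Fixed point.
9 ∈ A2, so Eve can force the target.

Eve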